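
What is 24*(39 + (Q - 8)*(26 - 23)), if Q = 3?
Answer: 576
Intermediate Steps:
24*(39 + (Q - 8)*(26 - 23)) = 24*(39 + (3 - 8)*(26 - 23)) = 24*(39 - 5*3) = 24*(39 - 15) = 24*24 = 576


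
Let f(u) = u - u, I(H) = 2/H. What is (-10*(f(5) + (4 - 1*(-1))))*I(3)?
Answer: -100/3 ≈ -33.333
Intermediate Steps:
f(u) = 0
(-10*(f(5) + (4 - 1*(-1))))*I(3) = (-10*(0 + (4 - 1*(-1))))*(2/3) = (-10*(0 + (4 + 1)))*(2*(⅓)) = -10*(0 + 5)*(⅔) = -10*5*(⅔) = -50*⅔ = -100/3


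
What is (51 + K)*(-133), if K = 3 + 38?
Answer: -12236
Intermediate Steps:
K = 41
(51 + K)*(-133) = (51 + 41)*(-133) = 92*(-133) = -12236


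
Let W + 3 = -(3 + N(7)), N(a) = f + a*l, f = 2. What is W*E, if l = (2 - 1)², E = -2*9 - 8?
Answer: 390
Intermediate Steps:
E = -26 (E = -18 - 8 = -26)
l = 1 (l = 1² = 1)
N(a) = 2 + a (N(a) = 2 + a*1 = 2 + a)
W = -15 (W = -3 - (3 + (2 + 7)) = -3 - (3 + 9) = -3 - 1*12 = -3 - 12 = -15)
W*E = -15*(-26) = 390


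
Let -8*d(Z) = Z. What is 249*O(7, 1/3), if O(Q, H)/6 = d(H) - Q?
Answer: -42081/4 ≈ -10520.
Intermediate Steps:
d(Z) = -Z/8
O(Q, H) = -6*Q - 3*H/4 (O(Q, H) = 6*(-H/8 - Q) = 6*(-Q - H/8) = -6*Q - 3*H/4)
249*O(7, 1/3) = 249*(-6*7 - ¾/3) = 249*(-42 - ¾*⅓) = 249*(-42 - ¼) = 249*(-169/4) = -42081/4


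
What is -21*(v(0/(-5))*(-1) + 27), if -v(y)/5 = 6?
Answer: -1197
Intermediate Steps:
v(y) = -30 (v(y) = -5*6 = -30)
-21*(v(0/(-5))*(-1) + 27) = -21*(-30*(-1) + 27) = -21*(30 + 27) = -21*57 = -1197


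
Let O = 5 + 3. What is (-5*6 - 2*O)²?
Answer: 2116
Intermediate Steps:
O = 8
(-5*6 - 2*O)² = (-5*6 - 2*8)² = (-30 - 16)² = (-46)² = 2116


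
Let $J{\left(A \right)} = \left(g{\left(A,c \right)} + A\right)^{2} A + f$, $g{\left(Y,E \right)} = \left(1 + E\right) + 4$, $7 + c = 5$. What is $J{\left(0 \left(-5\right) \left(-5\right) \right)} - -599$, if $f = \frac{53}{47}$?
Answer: $\frac{28206}{47} \approx 600.13$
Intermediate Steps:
$c = -2$ ($c = -7 + 5 = -2$)
$g{\left(Y,E \right)} = 5 + E$
$f = \frac{53}{47}$ ($f = 53 \cdot \frac{1}{47} = \frac{53}{47} \approx 1.1277$)
$J{\left(A \right)} = \frac{53}{47} + A \left(3 + A\right)^{2}$ ($J{\left(A \right)} = \left(\left(5 - 2\right) + A\right)^{2} A + \frac{53}{47} = \left(3 + A\right)^{2} A + \frac{53}{47} = A \left(3 + A\right)^{2} + \frac{53}{47} = \frac{53}{47} + A \left(3 + A\right)^{2}$)
$J{\left(0 \left(-5\right) \left(-5\right) \right)} - -599 = \left(\frac{53}{47} + 0 \left(-5\right) \left(-5\right) \left(3 + 0 \left(-5\right) \left(-5\right)\right)^{2}\right) - -599 = \left(\frac{53}{47} + 0 \left(-5\right) \left(3 + 0 \left(-5\right)\right)^{2}\right) + 599 = \left(\frac{53}{47} + 0 \left(3 + 0\right)^{2}\right) + 599 = \left(\frac{53}{47} + 0 \cdot 3^{2}\right) + 599 = \left(\frac{53}{47} + 0 \cdot 9\right) + 599 = \left(\frac{53}{47} + 0\right) + 599 = \frac{53}{47} + 599 = \frac{28206}{47}$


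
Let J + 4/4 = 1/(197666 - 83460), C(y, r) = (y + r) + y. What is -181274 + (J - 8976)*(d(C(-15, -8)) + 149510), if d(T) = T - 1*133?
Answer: -153127116508923/114206 ≈ -1.3408e+9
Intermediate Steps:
C(y, r) = r + 2*y (C(y, r) = (r + y) + y = r + 2*y)
J = -114205/114206 (J = -1 + 1/(197666 - 83460) = -1 + 1/114206 = -114205/114206 ≈ -0.99999)
d(T) = -133 + T (d(T) = T - 133 = -133 + T)
-181274 + (J - 8976)*(d(C(-15, -8)) + 149510) = -181274 + (-114205/114206 - 8976)*((-133 + (-8 + 2*(-15))) + 149510) = -181274 - 1025227261*((-133 + (-8 - 30)) + 149510)/114206 = -181274 - 1025227261*((-133 - 38) + 149510)/114206 = -181274 - 1025227261*(-171 + 149510)/114206 = -181274 - 1025227261/114206*149339 = -181274 - 153106413930479/114206 = -153127116508923/114206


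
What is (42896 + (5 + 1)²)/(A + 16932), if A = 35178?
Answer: 21466/26055 ≈ 0.82387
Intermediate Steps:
(42896 + (5 + 1)²)/(A + 16932) = (42896 + (5 + 1)²)/(35178 + 16932) = (42896 + 6²)/52110 = (42896 + 36)*(1/52110) = 42932*(1/52110) = 21466/26055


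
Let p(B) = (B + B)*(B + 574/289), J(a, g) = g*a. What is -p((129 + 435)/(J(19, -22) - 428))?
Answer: 4576/2601 ≈ 1.7593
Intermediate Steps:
J(a, g) = a*g
p(B) = 2*B*(574/289 + B) (p(B) = (2*B)*(B + 574*(1/289)) = (2*B)*(B + 574/289) = (2*B)*(574/289 + B) = 2*B*(574/289 + B))
-p((129 + 435)/(J(19, -22) - 428)) = -2*(129 + 435)/(19*(-22) - 428)*(574 + 289*((129 + 435)/(19*(-22) - 428)))/289 = -2*564/(-418 - 428)*(574 + 289*(564/(-418 - 428)))/289 = -2*564/(-846)*(574 + 289*(564/(-846)))/289 = -2*564*(-1/846)*(574 + 289*(564*(-1/846)))/289 = -2*(-2)*(574 + 289*(-⅔))/(289*3) = -2*(-2)*(574 - 578/3)/(289*3) = -2*(-2)*1144/(289*3*3) = -1*(-4576/2601) = 4576/2601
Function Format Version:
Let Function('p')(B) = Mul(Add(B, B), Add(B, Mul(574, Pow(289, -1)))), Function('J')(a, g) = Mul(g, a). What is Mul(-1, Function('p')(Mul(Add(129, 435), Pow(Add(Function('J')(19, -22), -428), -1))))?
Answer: Rational(4576, 2601) ≈ 1.7593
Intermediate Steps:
Function('J')(a, g) = Mul(a, g)
Function('p')(B) = Mul(2, B, Add(Rational(574, 289), B)) (Function('p')(B) = Mul(Mul(2, B), Add(B, Mul(574, Rational(1, 289)))) = Mul(Mul(2, B), Add(B, Rational(574, 289))) = Mul(Mul(2, B), Add(Rational(574, 289), B)) = Mul(2, B, Add(Rational(574, 289), B)))
Mul(-1, Function('p')(Mul(Add(129, 435), Pow(Add(Function('J')(19, -22), -428), -1)))) = Mul(-1, Mul(Rational(2, 289), Mul(Add(129, 435), Pow(Add(Mul(19, -22), -428), -1)), Add(574, Mul(289, Mul(Add(129, 435), Pow(Add(Mul(19, -22), -428), -1)))))) = Mul(-1, Mul(Rational(2, 289), Mul(564, Pow(Add(-418, -428), -1)), Add(574, Mul(289, Mul(564, Pow(Add(-418, -428), -1)))))) = Mul(-1, Mul(Rational(2, 289), Mul(564, Pow(-846, -1)), Add(574, Mul(289, Mul(564, Pow(-846, -1)))))) = Mul(-1, Mul(Rational(2, 289), Mul(564, Rational(-1, 846)), Add(574, Mul(289, Mul(564, Rational(-1, 846)))))) = Mul(-1, Mul(Rational(2, 289), Rational(-2, 3), Add(574, Mul(289, Rational(-2, 3))))) = Mul(-1, Mul(Rational(2, 289), Rational(-2, 3), Add(574, Rational(-578, 3)))) = Mul(-1, Mul(Rational(2, 289), Rational(-2, 3), Rational(1144, 3))) = Mul(-1, Rational(-4576, 2601)) = Rational(4576, 2601)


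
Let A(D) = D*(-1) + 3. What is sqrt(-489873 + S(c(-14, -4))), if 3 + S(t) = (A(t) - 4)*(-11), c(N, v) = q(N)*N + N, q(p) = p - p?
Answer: I*sqrt(490019) ≈ 700.01*I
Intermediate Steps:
q(p) = 0
A(D) = 3 - D (A(D) = -D + 3 = 3 - D)
c(N, v) = N (c(N, v) = 0*N + N = 0 + N = N)
S(t) = 8 + 11*t (S(t) = -3 + ((3 - t) - 4)*(-11) = -3 + (-1 - t)*(-11) = -3 + (11 + 11*t) = 8 + 11*t)
sqrt(-489873 + S(c(-14, -4))) = sqrt(-489873 + (8 + 11*(-14))) = sqrt(-489873 + (8 - 154)) = sqrt(-489873 - 146) = sqrt(-490019) = I*sqrt(490019)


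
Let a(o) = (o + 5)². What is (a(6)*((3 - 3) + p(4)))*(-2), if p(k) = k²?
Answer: -3872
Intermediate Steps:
a(o) = (5 + o)²
(a(6)*((3 - 3) + p(4)))*(-2) = ((5 + 6)²*((3 - 3) + 4²))*(-2) = (11²*(0 + 16))*(-2) = (121*16)*(-2) = 1936*(-2) = -3872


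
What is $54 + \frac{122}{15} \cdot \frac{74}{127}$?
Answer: $\frac{111898}{1905} \approx 58.739$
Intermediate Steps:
$54 + \frac{122}{15} \cdot \frac{74}{127} = 54 + \frac{9028}{1905} = \frac{111898}{1905}$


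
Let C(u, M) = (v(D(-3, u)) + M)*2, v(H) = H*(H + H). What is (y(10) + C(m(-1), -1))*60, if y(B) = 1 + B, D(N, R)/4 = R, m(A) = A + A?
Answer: 15900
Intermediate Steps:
m(A) = 2*A
D(N, R) = 4*R
v(H) = 2*H² (v(H) = H*(2*H) = 2*H²)
C(u, M) = 2*M + 64*u² (C(u, M) = (2*(4*u)² + M)*2 = (2*(16*u²) + M)*2 = (32*u² + M)*2 = (M + 32*u²)*2 = 2*M + 64*u²)
(y(10) + C(m(-1), -1))*60 = ((1 + 10) + (2*(-1) + 64*(2*(-1))²))*60 = (11 + (-2 + 64*(-2)²))*60 = (11 + (-2 + 64*4))*60 = (11 + (-2 + 256))*60 = (11 + 254)*60 = 265*60 = 15900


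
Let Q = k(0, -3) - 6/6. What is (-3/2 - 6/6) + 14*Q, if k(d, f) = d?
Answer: -33/2 ≈ -16.500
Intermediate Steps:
Q = -1 (Q = 0 - 6/6 = 0 - 6*⅙ = 0 - 1 = -1)
(-3/2 - 6/6) + 14*Q = (-3/2 - 6/6) + 14*(-1) = (-3*½ - 6*⅙) - 14 = (-3/2 - 1) - 14 = -5/2 - 14 = -33/2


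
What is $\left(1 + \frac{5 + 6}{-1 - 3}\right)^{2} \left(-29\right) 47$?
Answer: $- \frac{66787}{16} \approx -4174.2$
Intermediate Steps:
$\left(1 + \frac{5 + 6}{-1 - 3}\right)^{2} \left(-29\right) 47 = \left(1 + \frac{11}{-4}\right)^{2} \left(-29\right) 47 = \left(1 + 11 \left(- \frac{1}{4}\right)\right)^{2} \left(-29\right) 47 = \left(1 - \frac{11}{4}\right)^{2} \left(-29\right) 47 = \left(- \frac{7}{4}\right)^{2} \left(-29\right) 47 = \frac{49}{16} \left(-29\right) 47 = \left(- \frac{1421}{16}\right) 47 = - \frac{66787}{16}$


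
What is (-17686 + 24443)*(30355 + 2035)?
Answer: 218859230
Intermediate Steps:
(-17686 + 24443)*(30355 + 2035) = 6757*32390 = 218859230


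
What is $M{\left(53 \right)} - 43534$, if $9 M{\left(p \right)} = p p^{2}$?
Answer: $- \frac{242929}{9} \approx -26992.0$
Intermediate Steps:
$M{\left(p \right)} = \frac{p^{3}}{9}$ ($M{\left(p \right)} = \frac{p p^{2}}{9} = \frac{p^{3}}{9}$)
$M{\left(53 \right)} - 43534 = \frac{53^{3}}{9} - 43534 = \frac{1}{9} \cdot 148877 - 43534 = \frac{148877}{9} - 43534 = - \frac{242929}{9}$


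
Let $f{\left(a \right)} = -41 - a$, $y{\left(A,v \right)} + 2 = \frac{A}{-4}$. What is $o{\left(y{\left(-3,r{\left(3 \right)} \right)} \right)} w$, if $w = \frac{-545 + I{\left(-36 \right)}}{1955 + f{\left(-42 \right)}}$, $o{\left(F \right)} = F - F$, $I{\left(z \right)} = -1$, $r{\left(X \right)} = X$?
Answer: $0$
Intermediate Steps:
$y{\left(A,v \right)} = -2 - \frac{A}{4}$ ($y{\left(A,v \right)} = -2 + \frac{A}{-4} = -2 + A \left(- \frac{1}{4}\right) = -2 - \frac{A}{4}$)
$o{\left(F \right)} = 0$
$w = - \frac{91}{326}$ ($w = \frac{-545 - 1}{1955 - -1} = - \frac{546}{1955 + \left(-41 + 42\right)} = - \frac{546}{1955 + 1} = - \frac{546}{1956} = \left(-546\right) \frac{1}{1956} = - \frac{91}{326} \approx -0.27914$)
$o{\left(y{\left(-3,r{\left(3 \right)} \right)} \right)} w = 0 \left(- \frac{91}{326}\right) = 0$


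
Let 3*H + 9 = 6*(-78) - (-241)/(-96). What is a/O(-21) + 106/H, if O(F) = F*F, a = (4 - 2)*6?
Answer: -4303484/6766851 ≈ -0.63597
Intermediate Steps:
a = 12 (a = 2*6 = 12)
H = -46033/288 (H = -3 + (6*(-78) - (-241)/(-96))/3 = -3 + (-468 - (-241)*(-1)/96)/3 = -3 + (-468 - 1*241/96)/3 = -3 + (-468 - 241/96)/3 = -3 + (⅓)*(-45169/96) = -3 - 45169/288 = -46033/288 ≈ -159.84)
O(F) = F²
a/O(-21) + 106/H = 12/((-21)²) + 106/(-46033/288) = 12/441 + 106*(-288/46033) = 12*(1/441) - 30528/46033 = 4/147 - 30528/46033 = -4303484/6766851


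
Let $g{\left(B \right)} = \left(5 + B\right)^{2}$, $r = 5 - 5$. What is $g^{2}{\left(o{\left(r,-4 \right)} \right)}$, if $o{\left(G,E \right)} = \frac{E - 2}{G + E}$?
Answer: $\frac{28561}{16} \approx 1785.1$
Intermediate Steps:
$r = 0$
$o{\left(G,E \right)} = \frac{-2 + E}{E + G}$
$g^{2}{\left(o{\left(r,-4 \right)} \right)} = \left(\left(5 + \frac{-2 - 4}{-4 + 0}\right)^{2}\right)^{2} = \left(\left(5 + \frac{1}{-4} \left(-6\right)\right)^{2}\right)^{2} = \left(\left(5 - - \frac{3}{2}\right)^{2}\right)^{2} = \left(\left(5 + \frac{3}{2}\right)^{2}\right)^{2} = \left(\left(\frac{13}{2}\right)^{2}\right)^{2} = \left(\frac{169}{4}\right)^{2} = \frac{28561}{16}$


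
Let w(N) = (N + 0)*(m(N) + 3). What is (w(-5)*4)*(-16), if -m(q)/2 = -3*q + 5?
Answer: -11840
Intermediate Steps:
m(q) = -10 + 6*q (m(q) = -2*(-3*q + 5) = -2*(5 - 3*q) = -10 + 6*q)
w(N) = N*(-7 + 6*N) (w(N) = (N + 0)*((-10 + 6*N) + 3) = N*(-7 + 6*N))
(w(-5)*4)*(-16) = (-5*(-7 + 6*(-5))*4)*(-16) = (-5*(-7 - 30)*4)*(-16) = (-5*(-37)*4)*(-16) = (185*4)*(-16) = 740*(-16) = -11840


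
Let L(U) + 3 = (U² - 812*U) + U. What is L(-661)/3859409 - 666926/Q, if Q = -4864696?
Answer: 3653617951539/9387425762332 ≈ 0.38920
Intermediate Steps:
L(U) = -3 + U² - 811*U (L(U) = -3 + ((U² - 812*U) + U) = -3 + (U² - 811*U) = -3 + U² - 811*U)
L(-661)/3859409 - 666926/Q = (-3 + (-661)² - 811*(-661))/3859409 - 666926/(-4864696) = (-3 + 436921 + 536071)*(1/3859409) - 666926*(-1/4864696) = 972989*(1/3859409) + 333463/2432348 = 972989/3859409 + 333463/2432348 = 3653617951539/9387425762332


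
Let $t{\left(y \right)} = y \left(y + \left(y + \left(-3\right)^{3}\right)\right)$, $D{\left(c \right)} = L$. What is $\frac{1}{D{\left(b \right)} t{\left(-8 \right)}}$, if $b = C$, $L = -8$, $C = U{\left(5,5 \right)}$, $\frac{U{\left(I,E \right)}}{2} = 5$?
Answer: $- \frac{1}{2752} \approx -0.00036337$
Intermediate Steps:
$U{\left(I,E \right)} = 10$ ($U{\left(I,E \right)} = 2 \cdot 5 = 10$)
$C = 10$
$b = 10$
$D{\left(c \right)} = -8$
$t{\left(y \right)} = y \left(-27 + 2 y\right)$ ($t{\left(y \right)} = y \left(y + \left(y - 27\right)\right) = y \left(y + \left(-27 + y\right)\right) = y \left(-27 + 2 y\right)$)
$\frac{1}{D{\left(b \right)} t{\left(-8 \right)}} = \frac{1}{\left(-8\right) \left(- 8 \left(-27 + 2 \left(-8\right)\right)\right)} = \frac{1}{\left(-8\right) \left(- 8 \left(-27 - 16\right)\right)} = \frac{1}{\left(-8\right) \left(\left(-8\right) \left(-43\right)\right)} = \frac{1}{\left(-8\right) 344} = \frac{1}{-2752} = - \frac{1}{2752}$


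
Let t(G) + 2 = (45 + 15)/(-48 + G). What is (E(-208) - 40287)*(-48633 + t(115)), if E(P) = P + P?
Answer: 132630114955/67 ≈ 1.9796e+9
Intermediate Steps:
E(P) = 2*P
t(G) = -2 + 60/(-48 + G) (t(G) = -2 + (45 + 15)/(-48 + G) = -2 + 60/(-48 + G))
(E(-208) - 40287)*(-48633 + t(115)) = (2*(-208) - 40287)*(-48633 + 2*(78 - 1*115)/(-48 + 115)) = (-416 - 40287)*(-48633 + 2*(78 - 115)/67) = -40703*(-48633 + 2*(1/67)*(-37)) = -40703*(-48633 - 74/67) = -40703*(-3258485/67) = 132630114955/67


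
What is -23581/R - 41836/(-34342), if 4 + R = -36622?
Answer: 1171052019/628905046 ≈ 1.8620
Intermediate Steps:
R = -36626 (R = -4 - 36622 = -36626)
-23581/R - 41836/(-34342) = -23581/(-36626) - 41836/(-34342) = -23581*(-1/36626) - 41836*(-1/34342) = 23581/36626 + 20918/17171 = 1171052019/628905046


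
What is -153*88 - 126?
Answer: -13590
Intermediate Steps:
-153*88 - 126 = -13464 - 126 = -13590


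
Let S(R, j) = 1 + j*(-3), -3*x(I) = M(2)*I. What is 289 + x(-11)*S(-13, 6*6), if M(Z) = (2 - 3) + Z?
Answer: -310/3 ≈ -103.33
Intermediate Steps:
M(Z) = -1 + Z
x(I) = -I/3 (x(I) = -(-1 + 2)*I/3 = -I/3)
S(R, j) = 1 - 3*j
289 + x(-11)*S(-13, 6*6) = 289 + (-⅓*(-11))*(1 - 18*6) = 289 + 11*(1 - 3*36)/3 = 289 + 11*(1 - 108)/3 = 289 + (11/3)*(-107) = 289 - 1177/3 = -310/3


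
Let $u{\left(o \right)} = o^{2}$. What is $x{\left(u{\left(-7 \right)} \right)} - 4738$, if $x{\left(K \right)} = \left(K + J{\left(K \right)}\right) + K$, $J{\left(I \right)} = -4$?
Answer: $-4644$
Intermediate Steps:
$x{\left(K \right)} = -4 + 2 K$ ($x{\left(K \right)} = \left(K - 4\right) + K = \left(-4 + K\right) + K = -4 + 2 K$)
$x{\left(u{\left(-7 \right)} \right)} - 4738 = \left(-4 + 2 \left(-7\right)^{2}\right) - 4738 = \left(-4 + 2 \cdot 49\right) - 4738 = \left(-4 + 98\right) - 4738 = 94 - 4738 = -4644$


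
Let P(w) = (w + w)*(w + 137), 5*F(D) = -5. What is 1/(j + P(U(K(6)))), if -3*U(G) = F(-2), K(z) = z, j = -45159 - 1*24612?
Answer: -9/627115 ≈ -1.4351e-5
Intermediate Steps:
F(D) = -1 (F(D) = (⅕)*(-5) = -1)
j = -69771 (j = -45159 - 24612 = -69771)
U(G) = ⅓ (U(G) = -⅓*(-1) = ⅓)
P(w) = 2*w*(137 + w) (P(w) = (2*w)*(137 + w) = 2*w*(137 + w))
1/(j + P(U(K(6)))) = 1/(-69771 + 2*(⅓)*(137 + ⅓)) = 1/(-69771 + 2*(⅓)*(412/3)) = 1/(-69771 + 824/9) = 1/(-627115/9) = -9/627115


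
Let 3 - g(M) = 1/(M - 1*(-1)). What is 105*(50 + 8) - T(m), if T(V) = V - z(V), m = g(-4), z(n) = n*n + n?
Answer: 54910/9 ≈ 6101.1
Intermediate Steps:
g(M) = 3 - 1/(1 + M) (g(M) = 3 - 1/(M - 1*(-1)) = 3 - 1/(M + 1) = 3 - 1/(1 + M))
z(n) = n + n² (z(n) = n² + n = n + n²)
m = 10/3 (m = (2 + 3*(-4))/(1 - 4) = (2 - 12)/(-3) = -⅓*(-10) = 10/3 ≈ 3.3333)
T(V) = V - V*(1 + V)
105*(50 + 8) - T(m) = 105*(50 + 8) - (-1)*(10/3)² = 105*58 - (-1)*100/9 = 6090 - 1*(-100/9) = 6090 + 100/9 = 54910/9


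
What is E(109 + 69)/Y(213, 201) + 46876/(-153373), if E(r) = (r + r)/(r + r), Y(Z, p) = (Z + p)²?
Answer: -8034205523/26287518708 ≈ -0.30563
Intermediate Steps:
E(r) = 1 (E(r) = (2*r)/((2*r)) = (2*r)*(1/(2*r)) = 1)
E(109 + 69)/Y(213, 201) + 46876/(-153373) = 1/(213 + 201)² + 46876/(-153373) = 1/414² + 46876*(-1/153373) = 1/171396 - 46876/153373 = -8034205523/26287518708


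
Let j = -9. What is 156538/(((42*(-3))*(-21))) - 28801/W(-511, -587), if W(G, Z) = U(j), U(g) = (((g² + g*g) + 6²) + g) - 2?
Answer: -23467420/247401 ≈ -94.856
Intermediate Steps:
U(g) = 34 + g + 2*g² (U(g) = (((g² + g²) + 36) + g) - 2 = ((2*g² + 36) + g) - 2 = ((36 + 2*g²) + g) - 2 = (36 + g + 2*g²) - 2 = 34 + g + 2*g²)
W(G, Z) = 187 (W(G, Z) = 34 - 9 + 2*(-9)² = 34 - 9 + 2*81 = 34 - 9 + 162 = 187)
156538/(((42*(-3))*(-21))) - 28801/W(-511, -587) = 156538/(((42*(-3))*(-21))) - 28801/187 = 156538/((-126*(-21))) - 28801*1/187 = 156538/2646 - 28801/187 = 156538*(1/2646) - 28801/187 = 78269/1323 - 28801/187 = -23467420/247401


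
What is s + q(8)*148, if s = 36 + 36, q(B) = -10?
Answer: -1408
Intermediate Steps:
s = 72
s + q(8)*148 = 72 - 10*148 = 72 - 1480 = -1408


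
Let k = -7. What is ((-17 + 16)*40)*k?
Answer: 280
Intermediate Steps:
((-17 + 16)*40)*k = ((-17 + 16)*40)*(-7) = -1*40*(-7) = -40*(-7) = 280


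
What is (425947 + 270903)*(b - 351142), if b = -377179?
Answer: -507530488850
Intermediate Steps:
(425947 + 270903)*(b - 351142) = (425947 + 270903)*(-377179 - 351142) = 696850*(-728321) = -507530488850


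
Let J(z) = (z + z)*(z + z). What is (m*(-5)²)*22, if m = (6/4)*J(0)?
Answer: 0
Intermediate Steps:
J(z) = 4*z² (J(z) = (2*z)*(2*z) = 4*z²)
m = 0 (m = (6/4)*(4*0²) = (6*(¼))*(4*0) = (3/2)*0 = 0)
(m*(-5)²)*22 = (0*(-5)²)*22 = (0*25)*22 = 0*22 = 0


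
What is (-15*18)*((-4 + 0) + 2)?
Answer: 540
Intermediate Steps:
(-15*18)*((-4 + 0) + 2) = -270*(-4 + 2) = -270*(-2) = 540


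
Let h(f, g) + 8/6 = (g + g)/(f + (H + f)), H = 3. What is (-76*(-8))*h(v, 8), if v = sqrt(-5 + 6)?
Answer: 17024/15 ≈ 1134.9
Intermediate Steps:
v = 1 (v = sqrt(1) = 1)
h(f, g) = -4/3 + 2*g/(3 + 2*f) (h(f, g) = -4/3 + (g + g)/(f + (3 + f)) = -4/3 + (2*g)/(3 + 2*f) = -4/3 + 2*g/(3 + 2*f))
(-76*(-8))*h(v, 8) = (-76*(-8))*(2*(-6 - 4*1 + 3*8)/(3*(3 + 2*1))) = (-19*(-32))*(2*(-6 - 4 + 24)/(3*(3 + 2))) = 608*((2/3)*14/5) = 608*((2/3)*(1/5)*14) = 608*(28/15) = 17024/15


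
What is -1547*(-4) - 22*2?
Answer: 6144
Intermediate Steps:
-1547*(-4) - 22*2 = -91*(-68) - 44 = 6188 - 44 = 6144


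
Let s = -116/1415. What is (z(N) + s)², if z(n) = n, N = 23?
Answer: 1051640041/2002225 ≈ 525.24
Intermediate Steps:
s = -116/1415 (s = -116*1/1415 = -116/1415 ≈ -0.081979)
(z(N) + s)² = (23 - 116/1415)² = (32429/1415)² = 1051640041/2002225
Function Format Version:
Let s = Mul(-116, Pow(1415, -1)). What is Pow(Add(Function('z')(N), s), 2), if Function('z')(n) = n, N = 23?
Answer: Rational(1051640041, 2002225) ≈ 525.24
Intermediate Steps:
s = Rational(-116, 1415) (s = Mul(-116, Rational(1, 1415)) = Rational(-116, 1415) ≈ -0.081979)
Pow(Add(Function('z')(N), s), 2) = Pow(Add(23, Rational(-116, 1415)), 2) = Pow(Rational(32429, 1415), 2) = Rational(1051640041, 2002225)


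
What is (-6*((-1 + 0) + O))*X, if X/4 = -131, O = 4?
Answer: 9432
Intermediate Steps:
X = -524 (X = 4*(-131) = -524)
(-6*((-1 + 0) + O))*X = -6*((-1 + 0) + 4)*(-524) = -6*(-1 + 4)*(-524) = -6*3*(-524) = -18*(-524) = 9432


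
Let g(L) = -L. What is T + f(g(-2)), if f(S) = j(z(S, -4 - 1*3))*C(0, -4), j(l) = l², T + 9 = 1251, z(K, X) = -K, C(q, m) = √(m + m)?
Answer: 1242 + 8*I*√2 ≈ 1242.0 + 11.314*I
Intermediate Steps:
C(q, m) = √2*√m (C(q, m) = √(2*m) = √2*√m)
T = 1242 (T = -9 + 1251 = 1242)
f(S) = 2*I*√2*S² (f(S) = (-S)²*(√2*√(-4)) = S²*(√2*(2*I)) = S²*(2*I*√2) = 2*I*√2*S²)
T + f(g(-2)) = 1242 + 2*I*√2*(-1*(-2))² = 1242 + 2*I*√2*2² = 1242 + 2*I*√2*4 = 1242 + 8*I*√2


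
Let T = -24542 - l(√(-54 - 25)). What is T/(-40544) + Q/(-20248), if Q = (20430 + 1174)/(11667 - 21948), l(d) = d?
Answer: 45623003531/75357427056 + I*√79/40544 ≈ 0.60542 + 0.00021922*I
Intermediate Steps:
Q = -21604/10281 (Q = 21604/(-10281) = 21604*(-1/10281) = -21604/10281 ≈ -2.1014)
T = -24542 - I*√79 (T = -24542 - √(-54 - 25) = -24542 - √(-79) = -24542 - I*√79 ≈ -24542.0 - 8.8882*I)
T/(-40544) + Q/(-20248) = (-24542 - I*√79)/(-40544) - 21604/10281/(-20248) = (-24542 - I*√79)*(-1/40544) - 21604/10281*(-1/20248) = (1753/2896 + I*√79/40544) + 5401/52042422 = 45623003531/75357427056 + I*√79/40544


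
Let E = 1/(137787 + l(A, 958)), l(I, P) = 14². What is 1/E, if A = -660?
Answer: 137983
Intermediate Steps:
l(I, P) = 196
E = 1/137983 (E = 1/(137787 + 196) = 1/137983 ≈ 7.2473e-6)
1/E = 1/(1/137983) = 137983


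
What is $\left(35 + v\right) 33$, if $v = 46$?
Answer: $2673$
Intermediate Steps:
$\left(35 + v\right) 33 = \left(35 + 46\right) 33 = 81 \cdot 33 = 2673$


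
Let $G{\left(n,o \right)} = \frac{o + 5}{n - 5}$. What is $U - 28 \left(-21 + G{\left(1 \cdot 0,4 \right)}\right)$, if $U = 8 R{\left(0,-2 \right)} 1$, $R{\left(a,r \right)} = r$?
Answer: $\frac{3112}{5} \approx 622.4$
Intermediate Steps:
$G{\left(n,o \right)} = \frac{5 + o}{-5 + n}$
$U = -16$ ($U = 8 \left(-2\right) 1 = \left(-16\right) 1 = -16$)
$U - 28 \left(-21 + G{\left(1 \cdot 0,4 \right)}\right) = -16 - 28 \left(-21 + \frac{5 + 4}{-5 + 1 \cdot 0}\right) = -16 - 28 \left(-21 + \frac{1}{-5 + 0} \cdot 9\right) = -16 - 28 \left(-21 + \frac{1}{-5} \cdot 9\right) = -16 - 28 \left(-21 - \frac{9}{5}\right) = -16 - 28 \left(- \frac{114}{5}\right) = -16 - - \frac{3192}{5} = -16 + \frac{3192}{5} = \frac{3112}{5}$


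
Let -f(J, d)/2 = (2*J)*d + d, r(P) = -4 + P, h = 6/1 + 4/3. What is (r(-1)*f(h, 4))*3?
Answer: 1880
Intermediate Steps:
h = 22/3 (h = 6*1 + 4*(⅓) = 6 + 4/3 = 22/3 ≈ 7.3333)
f(J, d) = -2*d - 4*J*d (f(J, d) = -2*((2*J)*d + d) = -2*(2*J*d + d) = -2*(d + 2*J*d) = -2*d - 4*J*d)
(r(-1)*f(h, 4))*3 = ((-4 - 1)*(-2*4*(1 + 2*(22/3))))*3 = -(-10)*4*(1 + 44/3)*3 = -(-10)*4*47/3*3 = -5*(-376/3)*3 = (1880/3)*3 = 1880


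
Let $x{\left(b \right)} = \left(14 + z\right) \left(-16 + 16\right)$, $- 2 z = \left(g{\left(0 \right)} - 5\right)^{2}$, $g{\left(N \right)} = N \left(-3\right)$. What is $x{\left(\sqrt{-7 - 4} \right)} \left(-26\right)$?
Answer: $0$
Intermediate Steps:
$g{\left(N \right)} = - 3 N$
$z = - \frac{25}{2}$ ($z = - \frac{\left(\left(-3\right) 0 - 5\right)^{2}}{2} = - \frac{\left(0 - 5\right)^{2}}{2} = - \frac{\left(-5\right)^{2}}{2} = \left(- \frac{1}{2}\right) 25 = - \frac{25}{2} \approx -12.5$)
$x{\left(b \right)} = 0$ ($x{\left(b \right)} = \left(14 - \frac{25}{2}\right) \left(-16 + 16\right) = \frac{3}{2} \cdot 0 = 0$)
$x{\left(\sqrt{-7 - 4} \right)} \left(-26\right) = 0 \left(-26\right) = 0$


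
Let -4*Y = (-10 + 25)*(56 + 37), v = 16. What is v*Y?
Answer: -5580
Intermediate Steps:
Y = -1395/4 (Y = -(-10 + 25)*(56 + 37)/4 = -15*93/4 = -¼*1395 = -1395/4 ≈ -348.75)
v*Y = 16*(-1395/4) = -5580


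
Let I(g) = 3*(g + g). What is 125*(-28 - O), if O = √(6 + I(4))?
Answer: -3500 - 125*√30 ≈ -4184.7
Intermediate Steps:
I(g) = 6*g (I(g) = 3*(2*g) = 6*g)
O = √30 (O = √(6 + 6*4) = √(6 + 24) = √30 ≈ 5.4772)
125*(-28 - O) = 125*(-28 - √30) = -3500 - 125*√30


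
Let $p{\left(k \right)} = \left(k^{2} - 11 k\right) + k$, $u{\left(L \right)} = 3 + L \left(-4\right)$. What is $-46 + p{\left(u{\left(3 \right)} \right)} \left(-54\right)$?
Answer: $-9280$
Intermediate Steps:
$u{\left(L \right)} = 3 - 4 L$
$p{\left(k \right)} = k^{2} - 10 k$
$-46 + p{\left(u{\left(3 \right)} \right)} \left(-54\right) = -46 + \left(3 - 12\right) \left(-10 + \left(3 - 12\right)\right) \left(-54\right) = -46 + - 9 \left(-10 - 9\right) \left(-54\right) = -46 + \left(-9\right) \left(-19\right) \left(-54\right) = -46 + 171 \left(-54\right) = -46 - 9234 = -9280$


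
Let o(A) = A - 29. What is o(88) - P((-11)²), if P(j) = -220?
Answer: 279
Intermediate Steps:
o(A) = -29 + A
o(88) - P((-11)²) = (-29 + 88) - 1*(-220) = 59 + 220 = 279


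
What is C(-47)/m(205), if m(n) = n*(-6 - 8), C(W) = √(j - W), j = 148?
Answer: -√195/2870 ≈ -0.0048656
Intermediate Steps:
C(W) = √(148 - W)
m(n) = -14*n (m(n) = n*(-14) = -14*n)
C(-47)/m(205) = √(148 - 1*(-47))/((-14*205)) = √(148 + 47)/(-2870) = √195*(-1/2870) = -√195/2870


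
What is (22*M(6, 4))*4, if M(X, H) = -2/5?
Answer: -176/5 ≈ -35.200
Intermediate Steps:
M(X, H) = -⅖ (M(X, H) = -2*⅕ = -⅖)
(22*M(6, 4))*4 = (22*(-⅖))*4 = -44/5*4 = -176/5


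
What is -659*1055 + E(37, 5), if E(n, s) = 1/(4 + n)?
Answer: -28505044/41 ≈ -6.9525e+5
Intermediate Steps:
-659*1055 + E(37, 5) = -659*1055 + 1/(4 + 37) = -695245 + 1/41 = -28505044/41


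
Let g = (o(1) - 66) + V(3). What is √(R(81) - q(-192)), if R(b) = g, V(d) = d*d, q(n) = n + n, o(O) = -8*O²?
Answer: √319 ≈ 17.861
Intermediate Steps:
q(n) = 2*n
V(d) = d²
g = -65 (g = (-8*1² - 66) + 3² = (-8*1 - 66) + 9 = (-8 - 66) + 9 = -74 + 9 = -65)
R(b) = -65
√(R(81) - q(-192)) = √(-65 - 2*(-192)) = √(-65 - 1*(-384)) = √(-65 + 384) = √319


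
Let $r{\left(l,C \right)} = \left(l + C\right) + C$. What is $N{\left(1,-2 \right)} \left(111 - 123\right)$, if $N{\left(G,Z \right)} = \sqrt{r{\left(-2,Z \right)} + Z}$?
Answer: $- 24 i \sqrt{2} \approx - 33.941 i$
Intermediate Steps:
$r{\left(l,C \right)} = l + 2 C$ ($r{\left(l,C \right)} = \left(C + l\right) + C = l + 2 C$)
$N{\left(G,Z \right)} = \sqrt{-2 + 3 Z}$ ($N{\left(G,Z \right)} = \sqrt{\left(-2 + 2 Z\right) + Z} = \sqrt{-2 + 3 Z}$)
$N{\left(1,-2 \right)} \left(111 - 123\right) = \sqrt{-2 + 3 \left(-2\right)} \left(111 - 123\right) = \sqrt{-2 - 6} \left(-12\right) = \sqrt{-8} \left(-12\right) = 2 i \sqrt{2} \left(-12\right) = - 24 i \sqrt{2}$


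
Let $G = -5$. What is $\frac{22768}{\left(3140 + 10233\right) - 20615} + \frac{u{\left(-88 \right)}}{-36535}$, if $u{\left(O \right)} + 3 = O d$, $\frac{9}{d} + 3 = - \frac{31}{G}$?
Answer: $- \frac{830014759}{264586470} \approx -3.137$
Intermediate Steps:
$d = \frac{45}{16}$ ($d = \frac{9}{-3 - \frac{31}{-5}} = \frac{9}{-3 - - \frac{31}{5}} = \frac{9}{-3 + \frac{31}{5}} = \frac{9}{\frac{16}{5}} = 9 \cdot \frac{5}{16} = \frac{45}{16} \approx 2.8125$)
$u{\left(O \right)} = -3 + \frac{45 O}{16}$ ($u{\left(O \right)} = -3 + O \frac{45}{16} = -3 + \frac{45 O}{16}$)
$\frac{22768}{\left(3140 + 10233\right) - 20615} + \frac{u{\left(-88 \right)}}{-36535} = \frac{22768}{\left(3140 + 10233\right) - 20615} + \frac{-3 + \frac{45}{16} \left(-88\right)}{-36535} = \frac{22768}{13373 - 20615} + \left(-3 - \frac{495}{2}\right) \left(- \frac{1}{36535}\right) = \frac{22768}{-7242} - - \frac{501}{73070} = 22768 \left(- \frac{1}{7242}\right) + \frac{501}{73070} = - \frac{11384}{3621} + \frac{501}{73070} = - \frac{830014759}{264586470}$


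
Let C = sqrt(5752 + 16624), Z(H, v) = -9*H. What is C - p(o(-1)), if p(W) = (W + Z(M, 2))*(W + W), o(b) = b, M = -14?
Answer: 250 + 2*sqrt(5594) ≈ 399.59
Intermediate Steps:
p(W) = 2*W*(126 + W) (p(W) = (W - 9*(-14))*(W + W) = (W + 126)*(2*W) = (126 + W)*(2*W) = 2*W*(126 + W))
C = 2*sqrt(5594) (C = sqrt(22376) = 2*sqrt(5594) ≈ 149.59)
C - p(o(-1)) = 2*sqrt(5594) - 2*(-1)*(126 - 1) = 2*sqrt(5594) - 2*(-1)*125 = 2*sqrt(5594) - 1*(-250) = 2*sqrt(5594) + 250 = 250 + 2*sqrt(5594)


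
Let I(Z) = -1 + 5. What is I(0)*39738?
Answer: 158952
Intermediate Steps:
I(Z) = 4
I(0)*39738 = 4*39738 = 158952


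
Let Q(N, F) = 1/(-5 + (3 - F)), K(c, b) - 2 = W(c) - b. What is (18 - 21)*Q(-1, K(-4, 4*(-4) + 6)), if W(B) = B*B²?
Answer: -3/50 ≈ -0.060000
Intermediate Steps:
W(B) = B³
K(c, b) = 2 + c³ - b (K(c, b) = 2 + (c³ - b) = 2 + c³ - b)
Q(N, F) = 1/(-2 - F)
(18 - 21)*Q(-1, K(-4, 4*(-4) + 6)) = (18 - 21)*(-1/(2 + (2 + (-4)³ - (4*(-4) + 6)))) = -(-3)/(2 + (2 - 64 - (-16 + 6))) = -(-3)/(2 + (2 - 64 - 1*(-10))) = -(-3)/(2 + (2 - 64 + 10)) = -(-3)/(2 - 52) = -(-3)/(-50) = -(-3)*(-1)/50 = -3*1/50 = -3/50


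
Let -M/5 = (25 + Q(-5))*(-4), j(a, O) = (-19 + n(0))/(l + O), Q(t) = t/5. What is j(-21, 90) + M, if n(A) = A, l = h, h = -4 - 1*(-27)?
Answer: 54221/113 ≈ 479.83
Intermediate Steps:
h = 23 (h = -4 + 27 = 23)
Q(t) = t/5 (Q(t) = t*(⅕) = t/5)
l = 23
j(a, O) = -19/(23 + O) (j(a, O) = (-19 + 0)/(23 + O) = -19/(23 + O))
M = 480 (M = -5*(25 + (⅕)*(-5))*(-4) = -5*(25 - 1)*(-4) = -120*(-4) = -5*(-96) = 480)
j(-21, 90) + M = -19/(23 + 90) + 480 = -19/113 + 480 = 54221/113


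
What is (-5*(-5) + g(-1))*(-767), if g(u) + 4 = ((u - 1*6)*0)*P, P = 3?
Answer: -16107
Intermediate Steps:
g(u) = -4 (g(u) = -4 + ((u - 1*6)*0)*3 = -4 + ((u - 6)*0)*3 = -4 + ((-6 + u)*0)*3 = -4 + 0*3 = -4 + 0 = -4)
(-5*(-5) + g(-1))*(-767) = (-5*(-5) - 4)*(-767) = (25 - 4)*(-767) = 21*(-767) = -16107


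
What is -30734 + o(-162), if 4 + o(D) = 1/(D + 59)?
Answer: -3166015/103 ≈ -30738.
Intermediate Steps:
o(D) = -4 + 1/(59 + D) (o(D) = -4 + 1/(D + 59) = -4 + 1/(59 + D))
-30734 + o(-162) = -30734 + (-235 - 4*(-162))/(59 - 162) = -30734 + (-235 + 648)/(-103) = -30734 - 1/103*413 = -30734 - 413/103 = -3166015/103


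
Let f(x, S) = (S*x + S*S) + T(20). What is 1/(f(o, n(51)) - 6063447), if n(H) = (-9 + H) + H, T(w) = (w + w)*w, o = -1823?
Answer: -1/6223537 ≈ -1.6068e-7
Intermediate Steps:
T(w) = 2*w² (T(w) = (2*w)*w = 2*w²)
n(H) = -9 + 2*H
f(x, S) = 800 + S² + S*x (f(x, S) = (S*x + S*S) + 2*20² = (S*x + S²) + 2*400 = (S² + S*x) + 800 = 800 + S² + S*x)
1/(f(o, n(51)) - 6063447) = 1/((800 + (-9 + 2*51)² + (-9 + 2*51)*(-1823)) - 6063447) = 1/((800 + (-9 + 102)² + (-9 + 102)*(-1823)) - 6063447) = 1/((800 + 93² + 93*(-1823)) - 6063447) = 1/((800 + 8649 - 169539) - 6063447) = 1/(-160090 - 6063447) = 1/(-6223537) = -1/6223537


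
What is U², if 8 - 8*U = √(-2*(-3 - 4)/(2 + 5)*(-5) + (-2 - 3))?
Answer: (8 - I*√15)²/64 ≈ 0.76563 - 0.96825*I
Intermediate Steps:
U = 1 - I*√15/8 (U = 1 - √(-2*(-3 - 4)/(2 + 5)*(-5) + (-2 - 3))/8 = 1 - √(-(-14)/7*(-5) - 5)/8 = 1 - √(-2*(-1)*(-5) - 5)/8 = 1 - √(2*(-5) - 5)/8 = 1 - √(-10 - 5)/8 = 1 - I*√15/8 ≈ 1.0 - 0.48412*I)
U² = (1 - I*√15/8)²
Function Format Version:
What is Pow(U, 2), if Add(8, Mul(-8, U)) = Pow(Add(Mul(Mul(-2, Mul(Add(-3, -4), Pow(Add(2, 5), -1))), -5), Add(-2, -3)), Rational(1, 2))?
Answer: Mul(Rational(1, 64), Pow(Add(8, Mul(-1, I, Pow(15, Rational(1, 2)))), 2)) ≈ Add(0.76563, Mul(-0.96825, I))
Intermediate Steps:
U = Add(1, Mul(Rational(-1, 8), I, Pow(15, Rational(1, 2)))) (U = Add(1, Mul(Rational(-1, 8), Pow(Add(Mul(Mul(-2, Mul(Add(-3, -4), Pow(Add(2, 5), -1))), -5), Add(-2, -3)), Rational(1, 2)))) = Add(1, Mul(Rational(-1, 8), Pow(Add(Mul(Mul(-2, Mul(-7, Pow(7, -1))), -5), -5), Rational(1, 2)))) = Add(1, Mul(Rational(-1, 8), Pow(Add(Mul(Mul(-2, Mul(-7, Rational(1, 7))), -5), -5), Rational(1, 2)))) = Add(1, Mul(Rational(-1, 8), Pow(Add(Mul(Mul(-2, -1), -5), -5), Rational(1, 2)))) = Add(1, Mul(Rational(-1, 8), Pow(Add(Mul(2, -5), -5), Rational(1, 2)))) = Add(1, Mul(Rational(-1, 8), Pow(Add(-10, -5), Rational(1, 2)))) = Add(1, Mul(Rational(-1, 8), Pow(-15, Rational(1, 2)))) = Add(1, Mul(Rational(-1, 8), Mul(I, Pow(15, Rational(1, 2))))) = Add(1, Mul(Rational(-1, 8), I, Pow(15, Rational(1, 2)))) ≈ Add(1.0000, Mul(-0.48412, I)))
Pow(U, 2) = Pow(Add(1, Mul(Rational(-1, 8), I, Pow(15, Rational(1, 2)))), 2)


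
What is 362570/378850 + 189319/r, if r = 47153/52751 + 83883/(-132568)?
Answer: 50156990235322505067/69180539619335 ≈ 7.2502e+5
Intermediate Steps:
r = 1826066771/6993094568 (r = 47153*(1/52751) + 83883*(-1/132568) = 47153/52751 - 83883/132568 = 1826066771/6993094568 ≈ 0.26112)
362570/378850 + 189319/r = 362570/378850 + 189319/(1826066771/6993094568) = 362570*(1/378850) + 189319*(6993094568/1826066771) = 36257/37885 + 1323925670519192/1826066771 = 50156990235322505067/69180539619335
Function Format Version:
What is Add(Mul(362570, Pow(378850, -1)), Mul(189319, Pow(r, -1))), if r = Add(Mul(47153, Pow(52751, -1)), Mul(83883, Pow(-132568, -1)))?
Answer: Rational(50156990235322505067, 69180539619335) ≈ 7.2502e+5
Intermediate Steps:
r = Rational(1826066771, 6993094568) (r = Add(Mul(47153, Rational(1, 52751)), Mul(83883, Rational(-1, 132568))) = Add(Rational(47153, 52751), Rational(-83883, 132568)) = Rational(1826066771, 6993094568) ≈ 0.26112)
Add(Mul(362570, Pow(378850, -1)), Mul(189319, Pow(r, -1))) = Add(Mul(362570, Pow(378850, -1)), Mul(189319, Pow(Rational(1826066771, 6993094568), -1))) = Add(Mul(362570, Rational(1, 378850)), Mul(189319, Rational(6993094568, 1826066771))) = Add(Rational(36257, 37885), Rational(1323925670519192, 1826066771)) = Rational(50156990235322505067, 69180539619335)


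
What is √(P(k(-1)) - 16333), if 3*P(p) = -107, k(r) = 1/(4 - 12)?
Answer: I*√147318/3 ≈ 127.94*I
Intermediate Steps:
k(r) = -⅛ (k(r) = 1/(-8) = -⅛)
P(p) = -107/3 (P(p) = (⅓)*(-107) = -107/3)
√(P(k(-1)) - 16333) = √(-107/3 - 16333) = √(-49106/3) = I*√147318/3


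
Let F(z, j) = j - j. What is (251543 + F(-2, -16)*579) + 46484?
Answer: 298027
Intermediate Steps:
F(z, j) = 0
(251543 + F(-2, -16)*579) + 46484 = (251543 + 0*579) + 46484 = (251543 + 0) + 46484 = 251543 + 46484 = 298027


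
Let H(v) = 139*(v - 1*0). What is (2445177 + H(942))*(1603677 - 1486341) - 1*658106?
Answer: 302270371534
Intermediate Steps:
H(v) = 139*v (H(v) = 139*(v + 0) = 139*v)
(2445177 + H(942))*(1603677 - 1486341) - 1*658106 = (2445177 + 139*942)*(1603677 - 1486341) - 1*658106 = (2445177 + 130938)*117336 - 658106 = 2576115*117336 - 658106 = 302271029640 - 658106 = 302270371534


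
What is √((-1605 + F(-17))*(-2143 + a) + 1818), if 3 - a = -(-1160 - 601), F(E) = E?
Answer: 2*√1582310 ≈ 2515.8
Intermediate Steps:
a = -1758 (a = 3 - (-1)*(-1160 - 601) = 3 - (-1)*(-1761) = 3 - 1*1761 = 3 - 1761 = -1758)
√((-1605 + F(-17))*(-2143 + a) + 1818) = √((-1605 - 17)*(-2143 - 1758) + 1818) = √(-1622*(-3901) + 1818) = √(6327422 + 1818) = √6329240 = 2*√1582310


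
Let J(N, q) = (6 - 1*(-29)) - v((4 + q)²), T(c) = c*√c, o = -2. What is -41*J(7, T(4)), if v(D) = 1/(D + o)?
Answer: -203729/142 ≈ -1434.7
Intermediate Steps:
T(c) = c^(3/2)
v(D) = 1/(-2 + D) (v(D) = 1/(D - 2) = 1/(-2 + D))
J(N, q) = 35 - 1/(-2 + (4 + q)²) (J(N, q) = (6 - 1*(-29)) - 1/(-2 + (4 + q)²) = (6 + 29) - 1/(-2 + (4 + q)²) = 35 - 1/(-2 + (4 + q)²))
-41*J(7, T(4)) = -41*(-71 + 35*(4 + 4^(3/2))²)/(-2 + (4 + 4^(3/2))²) = -41*(-71 + 35*(4 + 8)²)/(-2 + (4 + 8)²) = -41*(-71 + 35*12²)/(-2 + 12²) = -41*(-71 + 35*144)/(-2 + 144) = -41*(-71 + 5040)/142 = -41*4969/142 = -203729/142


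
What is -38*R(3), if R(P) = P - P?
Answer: 0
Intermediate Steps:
R(P) = 0
-38*R(3) = -38*0 = 0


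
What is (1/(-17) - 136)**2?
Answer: 5349969/289 ≈ 18512.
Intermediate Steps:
(1/(-17) - 136)**2 = (-1/17 - 136)**2 = (-2313/17)**2 = 5349969/289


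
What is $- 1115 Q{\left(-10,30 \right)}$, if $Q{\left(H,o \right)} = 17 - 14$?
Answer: $-3345$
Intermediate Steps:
$Q{\left(H,o \right)} = 3$ ($Q{\left(H,o \right)} = 17 - 14 = 3$)
$- 1115 Q{\left(-10,30 \right)} = \left(-1115\right) 3 = -3345$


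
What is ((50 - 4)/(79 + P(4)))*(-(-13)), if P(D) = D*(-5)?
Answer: 598/59 ≈ 10.136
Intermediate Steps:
P(D) = -5*D
((50 - 4)/(79 + P(4)))*(-(-13)) = ((50 - 4)/(79 - 5*4))*(-(-13)) = (46/(79 - 20))*(-1*(-13)) = (46/59)*13 = 598/59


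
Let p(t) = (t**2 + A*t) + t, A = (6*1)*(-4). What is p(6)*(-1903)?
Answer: 194106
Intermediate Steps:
A = -24 (A = 6*(-4) = -24)
p(t) = t**2 - 23*t (p(t) = (t**2 - 24*t) + t = t**2 - 23*t)
p(6)*(-1903) = (6*(-23 + 6))*(-1903) = (6*(-17))*(-1903) = -102*(-1903) = 194106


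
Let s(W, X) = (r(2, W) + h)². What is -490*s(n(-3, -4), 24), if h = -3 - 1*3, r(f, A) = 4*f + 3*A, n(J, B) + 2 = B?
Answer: -125440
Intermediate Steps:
n(J, B) = -2 + B
r(f, A) = 3*A + 4*f
h = -6 (h = -3 - 3 = -6)
s(W, X) = (2 + 3*W)² (s(W, X) = ((3*W + 4*2) - 6)² = ((3*W + 8) - 6)² = ((8 + 3*W) - 6)² = (2 + 3*W)²)
-490*s(n(-3, -4), 24) = -490*(2 + 3*(-2 - 4))² = -490*(2 + 3*(-6))² = -490*(2 - 18)² = -490*(-16)² = -490*256 = -125440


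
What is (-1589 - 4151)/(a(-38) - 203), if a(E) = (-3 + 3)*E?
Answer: 820/29 ≈ 28.276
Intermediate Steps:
a(E) = 0 (a(E) = 0*E = 0)
(-1589 - 4151)/(a(-38) - 203) = (-1589 - 4151)/(0 - 203) = -5740/(-203) = -5740*(-1/203) = 820/29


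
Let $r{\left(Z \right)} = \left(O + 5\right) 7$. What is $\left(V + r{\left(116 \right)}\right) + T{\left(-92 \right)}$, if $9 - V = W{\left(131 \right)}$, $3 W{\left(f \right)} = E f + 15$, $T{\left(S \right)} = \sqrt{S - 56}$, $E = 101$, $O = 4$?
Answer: $- \frac{13030}{3} + 2 i \sqrt{37} \approx -4343.3 + 12.166 i$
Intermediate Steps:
$r{\left(Z \right)} = 63$ ($r{\left(Z \right)} = \left(4 + 5\right) 7 = 9 \cdot 7 = 63$)
$T{\left(S \right)} = \sqrt{-56 + S}$
$W{\left(f \right)} = 5 + \frac{101 f}{3}$ ($W{\left(f \right)} = \frac{101 f + 15}{3} = \frac{15 + 101 f}{3} = 5 + \frac{101 f}{3}$)
$V = - \frac{13219}{3}$ ($V = 9 - \left(5 + \frac{101}{3} \cdot 131\right) = 9 - \left(5 + \frac{13231}{3}\right) = 9 - \frac{13246}{3} = - \frac{13219}{3} \approx -4406.3$)
$\left(V + r{\left(116 \right)}\right) + T{\left(-92 \right)} = \left(- \frac{13219}{3} + 63\right) + \sqrt{-56 - 92} = - \frac{13030}{3} + \sqrt{-148} = - \frac{13030}{3} + 2 i \sqrt{37}$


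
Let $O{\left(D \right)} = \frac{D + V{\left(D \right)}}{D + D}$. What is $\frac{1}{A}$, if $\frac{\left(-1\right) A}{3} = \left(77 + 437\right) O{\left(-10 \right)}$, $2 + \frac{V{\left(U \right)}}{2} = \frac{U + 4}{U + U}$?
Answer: $- \frac{50}{51657} \approx -0.00096792$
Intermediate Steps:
$V{\left(U \right)} = -4 + \frac{4 + U}{U}$ ($V{\left(U \right)} = -4 + 2 \frac{U + 4}{U + U} = -4 + 2 \frac{4 + U}{2 U} = -4 + \frac{4 + U}{U}$)
$O{\left(D \right)} = \frac{-3 + D + \frac{4}{D}}{2 D}$ ($O{\left(D \right)} = \frac{D - \left(3 - \frac{4}{D}\right)}{D + D} = \frac{-3 + D + \frac{4}{D}}{2 D}$)
$A = - \frac{51657}{50}$ ($A = - 3 \left(77 + 437\right) \frac{4 - 10 \left(-3 - 10\right)}{2 \cdot 100} = - 3 \cdot 514 \cdot \frac{1}{2} \cdot \frac{1}{100} \left(4 - -130\right) = - 3 \cdot 514 \cdot \frac{1}{2} \cdot \frac{1}{100} \left(4 + 130\right) = - 3 \cdot 514 \cdot \frac{1}{2} \cdot \frac{1}{100} \cdot 134 = - 3 \cdot 514 \cdot \frac{67}{100} = \left(-3\right) \frac{17219}{50} = - \frac{51657}{50} \approx -1033.1$)
$\frac{1}{A} = \frac{1}{- \frac{51657}{50}} = - \frac{50}{51657}$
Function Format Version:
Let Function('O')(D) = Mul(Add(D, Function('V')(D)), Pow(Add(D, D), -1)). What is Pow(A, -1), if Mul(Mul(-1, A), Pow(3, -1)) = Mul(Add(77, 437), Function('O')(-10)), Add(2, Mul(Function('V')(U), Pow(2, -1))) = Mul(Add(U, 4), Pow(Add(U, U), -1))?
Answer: Rational(-50, 51657) ≈ -0.00096792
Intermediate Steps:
Function('V')(U) = Add(-4, Mul(Pow(U, -1), Add(4, U))) (Function('V')(U) = Add(-4, Mul(2, Mul(Add(U, 4), Pow(Add(U, U), -1)))) = Add(-4, Mul(2, Mul(Add(4, U), Pow(Mul(2, U), -1)))) = Add(-4, Mul(2, Mul(Add(4, U), Mul(Rational(1, 2), Pow(U, -1))))) = Add(-4, Mul(2, Mul(Rational(1, 2), Pow(U, -1), Add(4, U)))) = Add(-4, Mul(Pow(U, -1), Add(4, U))))
Function('O')(D) = Mul(Rational(1, 2), Pow(D, -1), Add(-3, D, Mul(4, Pow(D, -1)))) (Function('O')(D) = Mul(Add(D, Add(-3, Mul(4, Pow(D, -1)))), Pow(Add(D, D), -1)) = Mul(Add(-3, D, Mul(4, Pow(D, -1))), Pow(Mul(2, D), -1)) = Mul(Add(-3, D, Mul(4, Pow(D, -1))), Mul(Rational(1, 2), Pow(D, -1))) = Mul(Rational(1, 2), Pow(D, -1), Add(-3, D, Mul(4, Pow(D, -1)))))
A = Rational(-51657, 50) (A = Mul(-3, Mul(Add(77, 437), Mul(Rational(1, 2), Pow(-10, -2), Add(4, Mul(-10, Add(-3, -10)))))) = Mul(-3, Mul(514, Mul(Rational(1, 2), Rational(1, 100), Add(4, Mul(-10, -13))))) = Mul(-3, Mul(514, Mul(Rational(1, 2), Rational(1, 100), Add(4, 130)))) = Mul(-3, Mul(514, Mul(Rational(1, 2), Rational(1, 100), 134))) = Mul(-3, Mul(514, Rational(67, 100))) = Mul(-3, Rational(17219, 50)) = Rational(-51657, 50) ≈ -1033.1)
Pow(A, -1) = Pow(Rational(-51657, 50), -1) = Rational(-50, 51657)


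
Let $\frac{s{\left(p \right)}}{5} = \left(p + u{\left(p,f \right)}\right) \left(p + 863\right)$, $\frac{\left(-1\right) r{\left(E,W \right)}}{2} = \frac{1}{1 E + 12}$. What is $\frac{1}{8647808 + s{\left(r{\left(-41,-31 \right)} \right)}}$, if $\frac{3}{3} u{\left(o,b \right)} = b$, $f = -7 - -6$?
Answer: $\frac{841}{7269427613} \approx 1.1569 \cdot 10^{-7}$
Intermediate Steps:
$f = -1$ ($f = -7 + 6 = -1$)
$u{\left(o,b \right)} = b$
$r{\left(E,W \right)} = - \frac{2}{12 + E}$ ($r{\left(E,W \right)} = - \frac{2}{1 E + 12} = - \frac{2}{E + 12} = - \frac{2}{12 + E}$)
$s{\left(p \right)} = 5 \left(-1 + p\right) \left(863 + p\right)$ ($s{\left(p \right)} = 5 \left(p - 1\right) \left(p + 863\right) = 5 \left(-1 + p\right) \left(863 + p\right)$)
$\frac{1}{8647808 + s{\left(r{\left(-41,-31 \right)} \right)}} = \frac{1}{8647808 + \left(-4315 + 5 \left(- \frac{2}{12 - 41}\right)^{2} + 4310 \left(- \frac{2}{12 - 41}\right)\right)} = \frac{1}{8647808 + \left(-4315 + 5 \left(- \frac{2}{-29}\right)^{2} + 4310 \left(- \frac{2}{-29}\right)\right)} = \frac{1}{8647808 + \left(-4315 + 5 \left(\left(-2\right) \left(- \frac{1}{29}\right)\right)^{2} + 4310 \left(\left(-2\right) \left(- \frac{1}{29}\right)\right)\right)} = \frac{1}{8647808 + \left(-4315 + 5 \left(\frac{2}{29}\right)^{2} + 4310 \cdot \frac{2}{29}\right)} = \frac{1}{8647808 + \left(-4315 + 5 \cdot \frac{4}{841} + \frac{8620}{29}\right)} = \frac{1}{8647808 + \left(-4315 + \frac{20}{841} + \frac{8620}{29}\right)} = \frac{1}{8647808 - \frac{3378915}{841}} = \frac{1}{\frac{7269427613}{841}} = \frac{841}{7269427613}$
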